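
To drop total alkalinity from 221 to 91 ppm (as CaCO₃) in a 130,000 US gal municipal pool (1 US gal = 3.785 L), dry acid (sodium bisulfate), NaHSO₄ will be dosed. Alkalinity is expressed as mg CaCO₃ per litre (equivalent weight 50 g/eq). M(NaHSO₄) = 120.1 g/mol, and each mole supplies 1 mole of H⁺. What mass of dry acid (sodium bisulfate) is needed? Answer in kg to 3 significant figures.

Volume: 130,000 US gal × 3.785 L/gal = 492,050 L.
Alkalinity to neutralize: (221 − 91) = 130 mg/L as CaCO₃ × 492,050 L = 63,970 g as CaCO₃.
Equivalents of H⁺ required: 63,970 ÷ 50 g/eq = 1279 eq = 1279 mol NaHSO₄.
Mass of NaHSO₄: 1279 × 120.1 = 153,600 g.

154 kg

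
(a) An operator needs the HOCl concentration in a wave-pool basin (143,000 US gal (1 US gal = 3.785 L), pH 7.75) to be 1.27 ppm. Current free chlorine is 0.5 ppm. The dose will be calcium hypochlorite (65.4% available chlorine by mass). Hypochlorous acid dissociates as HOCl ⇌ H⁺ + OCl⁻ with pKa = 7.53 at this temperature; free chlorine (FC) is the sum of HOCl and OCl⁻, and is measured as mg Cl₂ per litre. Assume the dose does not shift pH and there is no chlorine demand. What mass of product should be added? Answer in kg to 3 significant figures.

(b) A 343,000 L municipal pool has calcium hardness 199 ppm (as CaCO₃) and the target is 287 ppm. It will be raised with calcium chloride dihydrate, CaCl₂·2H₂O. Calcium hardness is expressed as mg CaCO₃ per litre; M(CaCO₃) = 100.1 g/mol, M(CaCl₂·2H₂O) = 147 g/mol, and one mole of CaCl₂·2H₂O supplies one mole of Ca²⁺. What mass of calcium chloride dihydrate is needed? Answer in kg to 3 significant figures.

(a) 2.38 kg; (b) 44.3 kg

(a) Volume: 143,000 US gal × 3.785 L/gal = 541,255 L.
(a) [OCl⁻]/[HOCl] = 10^(pH − pKa) = 10^(7.75 − 7.53) = 1.66; fraction as HOCl = 1/(1 + 1.66) = 0.376.
(a) Free chlorine required for 1.27 ppm HOCl: 1.27 / 0.376 = 3.378 ppm.
(a) FC to add: 3.378 − 0.5 = 2.878 mg/L as Cl₂.
(a) Cl₂ equivalent: 2.878 mg/L × 541,255 L = 1558 g.
(a) Product at 65.4% available Cl: 1558 / 0.654 = 2382 g.

(b) Hardness to add: (287 − 199) = 88 mg/L as CaCO₃ × 343,000 L = 30,180 g as CaCO₃.
(b) Moles of Ca²⁺ (1 mol Ca²⁺ ≡ 1 mol CaCO₃): 30,180 / 100.1 g/mol = 301.5 mol.
(b) Mass of CaCl₂·2H₂O: 301.5 × 147 = 44,330 g.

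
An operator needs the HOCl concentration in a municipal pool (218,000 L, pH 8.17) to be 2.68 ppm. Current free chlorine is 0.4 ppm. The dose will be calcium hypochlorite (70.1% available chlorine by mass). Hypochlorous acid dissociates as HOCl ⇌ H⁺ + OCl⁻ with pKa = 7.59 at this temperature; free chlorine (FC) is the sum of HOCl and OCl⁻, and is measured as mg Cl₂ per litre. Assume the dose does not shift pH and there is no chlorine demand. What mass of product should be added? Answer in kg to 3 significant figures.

3.88 kg

[OCl⁻]/[HOCl] = 10^(pH − pKa) = 10^(8.17 − 7.59) = 3.802; fraction as HOCl = 1/(1 + 3.802) = 0.2083.
Free chlorine required for 2.68 ppm HOCl: 2.68 / 0.2083 = 12.87 ppm.
FC to add: 12.87 − 0.4 = 12.47 mg/L as Cl₂.
Cl₂ equivalent: 12.47 mg/L × 218,000 L = 2718 g.
Product at 70.1% available Cl: 2718 / 0.701 = 3878 g.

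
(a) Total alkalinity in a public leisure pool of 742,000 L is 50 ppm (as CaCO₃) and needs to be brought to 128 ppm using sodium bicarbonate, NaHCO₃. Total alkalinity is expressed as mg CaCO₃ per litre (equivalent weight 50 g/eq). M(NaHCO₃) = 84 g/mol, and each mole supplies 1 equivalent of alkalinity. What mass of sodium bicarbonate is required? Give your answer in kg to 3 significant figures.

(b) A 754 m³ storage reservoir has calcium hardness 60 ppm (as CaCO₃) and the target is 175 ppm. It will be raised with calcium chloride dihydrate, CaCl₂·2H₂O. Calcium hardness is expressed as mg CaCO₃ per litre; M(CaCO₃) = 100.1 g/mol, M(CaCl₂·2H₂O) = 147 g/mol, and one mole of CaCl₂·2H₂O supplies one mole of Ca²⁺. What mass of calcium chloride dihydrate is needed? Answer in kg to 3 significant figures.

(a) 97.2 kg; (b) 127 kg

(a) Alkalinity to add: (128 − 50) = 78 mg/L as CaCO₃ × 742,000 L = 57,880 g as CaCO₃.
(a) Equivalents: 57,880 g ÷ 50 g/eq = 1158 eq.
(a) NaHCO₃ supplies 1 eq per mole → 1158 mol.
(a) Mass: 1158 mol × 84 g/mol = 97,230 g.

(b) Volume: 754 m³ = 754,000 L.
(b) Hardness to add: (175 − 60) = 115 mg/L as CaCO₃ × 754,000 L = 86,710 g as CaCO₃.
(b) Moles of Ca²⁺ (1 mol Ca²⁺ ≡ 1 mol CaCO₃): 86,710 / 100.1 g/mol = 866.2 mol.
(b) Mass of CaCl₂·2H₂O: 866.2 × 147 = 127,300 g.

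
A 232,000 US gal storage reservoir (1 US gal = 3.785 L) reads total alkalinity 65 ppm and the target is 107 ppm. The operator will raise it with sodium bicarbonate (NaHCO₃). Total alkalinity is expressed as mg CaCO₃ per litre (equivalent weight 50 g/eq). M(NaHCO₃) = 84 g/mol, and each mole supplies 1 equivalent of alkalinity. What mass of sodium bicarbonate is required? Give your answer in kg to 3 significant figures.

62.0 kg

Volume: 232,000 US gal × 3.785 L/gal = 878,120 L.
Alkalinity to add: (107 − 65) = 42 mg/L as CaCO₃ × 878,120 L = 36,880 g as CaCO₃.
Equivalents: 36,880 g ÷ 50 g/eq = 737.6 eq.
NaHCO₃ supplies 1 eq per mole → 737.6 mol.
Mass: 737.6 mol × 84 g/mol = 61,960 g.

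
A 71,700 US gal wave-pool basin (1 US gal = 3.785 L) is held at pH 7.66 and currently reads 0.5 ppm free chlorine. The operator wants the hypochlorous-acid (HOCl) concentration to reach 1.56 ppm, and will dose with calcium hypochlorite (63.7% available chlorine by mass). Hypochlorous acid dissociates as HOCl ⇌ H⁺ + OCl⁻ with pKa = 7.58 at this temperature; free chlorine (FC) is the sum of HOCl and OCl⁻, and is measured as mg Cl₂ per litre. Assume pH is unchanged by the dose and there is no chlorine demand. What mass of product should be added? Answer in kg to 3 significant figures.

Volume: 71,700 US gal × 3.785 L/gal = 271,384 L.
[OCl⁻]/[HOCl] = 10^(pH − pKa) = 10^(7.66 − 7.58) = 1.202; fraction as HOCl = 1/(1 + 1.202) = 0.4541.
Free chlorine required for 1.56 ppm HOCl: 1.56 / 0.4541 = 3.436 ppm.
FC to add: 3.436 − 0.5 = 2.936 mg/L as Cl₂.
Cl₂ equivalent: 2.936 mg/L × 271,384 L = 796.7 g.
Product at 63.7% available Cl: 796.7 / 0.637 = 1251 g.

1.25 kg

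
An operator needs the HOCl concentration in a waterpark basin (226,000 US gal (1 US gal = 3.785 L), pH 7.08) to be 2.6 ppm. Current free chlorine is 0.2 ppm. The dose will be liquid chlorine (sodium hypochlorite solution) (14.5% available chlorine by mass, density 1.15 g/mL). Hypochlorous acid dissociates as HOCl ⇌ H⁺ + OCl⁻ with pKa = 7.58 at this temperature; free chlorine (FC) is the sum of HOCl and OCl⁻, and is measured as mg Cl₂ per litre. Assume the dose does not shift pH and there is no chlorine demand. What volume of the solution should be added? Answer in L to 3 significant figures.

Volume: 226,000 US gal × 3.785 L/gal = 855,410 L.
[OCl⁻]/[HOCl] = 10^(pH − pKa) = 10^(7.08 − 7.58) = 0.3162; fraction as HOCl = 1/(1 + 0.3162) = 0.7597.
Free chlorine required for 2.6 ppm HOCl: 2.6 / 0.7597 = 3.422 ppm.
FC to add: 3.422 − 0.2 = 3.222 mg/L as Cl₂.
Cl₂ equivalent: 3.222 mg/L × 855,410 L = 2756 g.
Product at 14.5% available Cl: 2756 / 0.145 = 19,010 g.
Volume: 19,010 g ÷ 1.15 g/mL = 16,530 mL.

16.5 L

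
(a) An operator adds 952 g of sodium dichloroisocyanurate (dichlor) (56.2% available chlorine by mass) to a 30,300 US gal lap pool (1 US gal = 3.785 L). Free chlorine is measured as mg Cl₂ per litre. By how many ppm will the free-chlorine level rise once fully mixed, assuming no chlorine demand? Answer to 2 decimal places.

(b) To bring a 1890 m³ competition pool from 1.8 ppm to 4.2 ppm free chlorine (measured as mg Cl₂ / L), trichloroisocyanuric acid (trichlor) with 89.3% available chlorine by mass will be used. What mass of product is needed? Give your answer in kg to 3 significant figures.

(a) 4.67 ppm; (b) 5.08 kg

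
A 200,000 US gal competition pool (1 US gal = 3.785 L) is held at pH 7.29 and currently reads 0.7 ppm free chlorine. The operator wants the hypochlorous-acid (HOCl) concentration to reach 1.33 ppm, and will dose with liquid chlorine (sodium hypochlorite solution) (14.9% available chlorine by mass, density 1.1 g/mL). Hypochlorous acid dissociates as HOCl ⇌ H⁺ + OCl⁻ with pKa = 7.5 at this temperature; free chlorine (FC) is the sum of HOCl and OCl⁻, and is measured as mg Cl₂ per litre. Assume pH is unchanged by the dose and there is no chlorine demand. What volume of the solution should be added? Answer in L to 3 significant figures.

6.70 L

Volume: 200,000 US gal × 3.785 L/gal = 757,000 L.
[OCl⁻]/[HOCl] = 10^(pH − pKa) = 10^(7.29 − 7.5) = 0.6166; fraction as HOCl = 1/(1 + 0.6166) = 0.6186.
Free chlorine required for 1.33 ppm HOCl: 1.33 / 0.6186 = 2.15 ppm.
FC to add: 2.15 − 0.7 = 1.45 mg/L as Cl₂.
Cl₂ equivalent: 1.45 mg/L × 757,000 L = 1098 g.
Product at 14.9% available Cl: 1098 / 0.149 = 7367 g.
Volume: 7367 g ÷ 1.1 g/mL = 6697 mL.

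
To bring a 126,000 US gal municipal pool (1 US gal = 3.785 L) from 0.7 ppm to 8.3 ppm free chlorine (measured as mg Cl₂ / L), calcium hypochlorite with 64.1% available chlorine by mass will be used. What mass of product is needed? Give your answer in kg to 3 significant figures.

Volume: 126,000 US gal × 3.785 L/gal = 476,910 L.
Chlorine deficit: 8.3 − 0.7 = 7.6 ppm = 7.6 mg/L as Cl₂.
Cl₂ equivalent needed: 7.6 mg/L × 476,910 L = 3,625,000 mg = 3625 g.
Product at 64.1% available chlorine: 3625 / 0.641 = 5654 g.

5.65 kg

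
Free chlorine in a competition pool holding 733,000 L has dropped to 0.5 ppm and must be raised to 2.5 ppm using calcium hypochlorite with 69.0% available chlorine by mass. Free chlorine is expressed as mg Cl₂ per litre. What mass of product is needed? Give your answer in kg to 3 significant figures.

2.12 kg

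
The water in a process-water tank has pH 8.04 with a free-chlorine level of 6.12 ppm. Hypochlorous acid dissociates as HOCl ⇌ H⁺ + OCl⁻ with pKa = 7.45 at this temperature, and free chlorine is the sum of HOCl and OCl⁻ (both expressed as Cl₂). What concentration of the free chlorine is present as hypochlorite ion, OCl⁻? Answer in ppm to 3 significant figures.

4.87 ppm

[OCl⁻]/[HOCl] = 10^(pH − pKa) = 10^(8.04 − 7.45) = 10^0.59 = 3.89.
Fraction as HOCl = 1 / (1 + 3.89) = 0.2045.
OCl⁻ = (1 − 0.2045) × 6.12 ppm = 4.869 ppm.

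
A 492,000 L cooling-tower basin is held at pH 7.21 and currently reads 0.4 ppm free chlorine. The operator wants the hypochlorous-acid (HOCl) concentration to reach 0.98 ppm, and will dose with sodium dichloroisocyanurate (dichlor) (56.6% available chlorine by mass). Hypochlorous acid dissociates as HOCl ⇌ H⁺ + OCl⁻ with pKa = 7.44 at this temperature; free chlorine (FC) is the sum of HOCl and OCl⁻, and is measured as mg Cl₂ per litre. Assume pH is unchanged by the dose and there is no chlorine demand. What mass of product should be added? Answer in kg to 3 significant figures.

1.01 kg

[OCl⁻]/[HOCl] = 10^(pH − pKa) = 10^(7.21 − 7.44) = 0.5888; fraction as HOCl = 1/(1 + 0.5888) = 0.6294.
Free chlorine required for 0.98 ppm HOCl: 0.98 / 0.6294 = 1.557 ppm.
FC to add: 1.557 − 0.4 = 1.157 mg/L as Cl₂.
Cl₂ equivalent: 1.157 mg/L × 492,000 L = 569.3 g.
Product at 56.6% available Cl: 569.3 / 0.566 = 1006 g.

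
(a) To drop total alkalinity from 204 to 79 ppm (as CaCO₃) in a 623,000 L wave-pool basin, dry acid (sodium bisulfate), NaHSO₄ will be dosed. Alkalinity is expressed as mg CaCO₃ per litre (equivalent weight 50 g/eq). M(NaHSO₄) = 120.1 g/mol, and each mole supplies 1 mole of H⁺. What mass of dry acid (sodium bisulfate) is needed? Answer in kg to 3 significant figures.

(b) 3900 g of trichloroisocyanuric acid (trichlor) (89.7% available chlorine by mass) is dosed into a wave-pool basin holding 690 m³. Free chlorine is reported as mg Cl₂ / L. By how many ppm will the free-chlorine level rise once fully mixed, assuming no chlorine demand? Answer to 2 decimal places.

(a) Alkalinity to neutralize: (204 − 79) = 125 mg/L as CaCO₃ × 623,000 L = 77,880 g as CaCO₃.
(a) Equivalents of H⁺ required: 77,880 ÷ 50 g/eq = 1558 eq = 1558 mol NaHSO₄.
(a) Mass of NaHSO₄: 1558 × 120.1 = 187,100 g.

(b) Volume: 690 m³ = 690,000 L.
(b) Available chlorine delivered: 3900 g × 0.897 = 3498 g as Cl₂.
(b) Concentration rise: 3498 g / 690,000 L = 5.07 mg/L = 5.07 ppm.

(a) 187 kg; (b) 5.07 ppm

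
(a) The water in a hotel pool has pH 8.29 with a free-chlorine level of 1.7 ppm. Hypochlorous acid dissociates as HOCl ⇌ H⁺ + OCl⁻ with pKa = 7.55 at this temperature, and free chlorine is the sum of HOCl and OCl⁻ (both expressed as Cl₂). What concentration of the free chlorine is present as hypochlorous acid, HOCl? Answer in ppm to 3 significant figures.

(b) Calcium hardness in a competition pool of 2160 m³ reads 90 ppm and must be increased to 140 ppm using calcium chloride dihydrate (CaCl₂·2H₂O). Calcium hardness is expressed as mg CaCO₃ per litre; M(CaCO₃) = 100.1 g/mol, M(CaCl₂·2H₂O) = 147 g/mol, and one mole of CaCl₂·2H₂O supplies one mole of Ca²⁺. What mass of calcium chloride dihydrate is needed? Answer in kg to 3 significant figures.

(a) [OCl⁻]/[HOCl] = 10^(pH − pKa) = 10^(8.29 − 7.55) = 10^0.74 = 5.495.
(a) Fraction as HOCl = 1 / (1 + 5.495) = 0.154.
(a) HOCl = 0.154 × 1.7 ppm = 0.2617 ppm.

(b) Volume: 2160 m³ = 2,160,000 L.
(b) Hardness to add: (140 − 90) = 50 mg/L as CaCO₃ × 2,160,000 L = 108,000 g as CaCO₃.
(b) Moles of Ca²⁺ (1 mol Ca²⁺ ≡ 1 mol CaCO₃): 108,000 / 100.1 g/mol = 1079 mol.
(b) Mass of CaCl₂·2H₂O: 1079 × 147 = 158,600 g.

(a) 0.262 ppm; (b) 159 kg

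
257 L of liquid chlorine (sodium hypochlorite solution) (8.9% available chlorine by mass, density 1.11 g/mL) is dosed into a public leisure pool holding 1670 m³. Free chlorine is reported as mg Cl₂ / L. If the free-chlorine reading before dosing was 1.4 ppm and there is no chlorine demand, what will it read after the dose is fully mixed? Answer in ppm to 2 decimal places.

16.60 ppm

Volume: 1670 m³ = 1,670,000 L.
Mass of solution: 257 L × 1000 mL/L × 1.11 g/mL = 285,300 g.
Available chlorine delivered: 285,300 g × 0.089 = 25,390 g as Cl₂.
Concentration rise: 25,390 g / 1,670,000 L = 15.2 mg/L = 15.20 ppm.
Final FC: 1.4 + 15.20 = 16.60 ppm.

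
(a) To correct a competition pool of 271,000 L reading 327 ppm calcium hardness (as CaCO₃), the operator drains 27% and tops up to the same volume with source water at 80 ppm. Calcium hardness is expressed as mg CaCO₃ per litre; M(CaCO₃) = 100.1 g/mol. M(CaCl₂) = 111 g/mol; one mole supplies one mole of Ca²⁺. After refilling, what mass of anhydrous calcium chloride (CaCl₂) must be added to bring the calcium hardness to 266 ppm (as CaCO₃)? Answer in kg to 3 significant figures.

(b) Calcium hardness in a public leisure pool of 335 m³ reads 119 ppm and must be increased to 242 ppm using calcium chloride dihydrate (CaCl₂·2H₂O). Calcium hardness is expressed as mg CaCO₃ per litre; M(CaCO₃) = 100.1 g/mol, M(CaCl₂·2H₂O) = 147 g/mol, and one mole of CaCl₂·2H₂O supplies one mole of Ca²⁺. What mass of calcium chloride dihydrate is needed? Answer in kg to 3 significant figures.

(a) After draining 27% and refilling: 327 × 0.73 + 80 × 0.27 = 260.31 ppm.
(a) Deficit to target: 266 − 260.31 = 5.69 mg/L.
(a) As CaCO₃: 5.69 mg/L × 271,000 L = 1542 g; ÷ 100.1 = 15.4 mol Ca²⁺.
(a) Mass: 15.4 × 111 = 1710 g.

(b) Volume: 335 m³ = 335,000 L.
(b) Hardness to add: (242 − 119) = 123 mg/L as CaCO₃ × 335,000 L = 41,200 g as CaCO₃.
(b) Moles of Ca²⁺ (1 mol Ca²⁺ ≡ 1 mol CaCO₃): 41,200 / 100.1 g/mol = 411.6 mol.
(b) Mass of CaCl₂·2H₂O: 411.6 × 147 = 60,510 g.

(a) 1.71 kg; (b) 60.5 kg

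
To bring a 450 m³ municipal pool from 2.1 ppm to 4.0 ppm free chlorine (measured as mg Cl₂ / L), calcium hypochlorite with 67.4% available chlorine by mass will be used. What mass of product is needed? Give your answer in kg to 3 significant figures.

Volume: 450 m³ = 450,000 L.
Chlorine deficit: 4.0 − 2.1 = 1.9 ppm = 1.9 mg/L as Cl₂.
Cl₂ equivalent needed: 1.9 mg/L × 450,000 L = 855,000 mg = 855 g.
Product at 67.4% available chlorine: 855 / 0.674 = 1269 g.

1.27 kg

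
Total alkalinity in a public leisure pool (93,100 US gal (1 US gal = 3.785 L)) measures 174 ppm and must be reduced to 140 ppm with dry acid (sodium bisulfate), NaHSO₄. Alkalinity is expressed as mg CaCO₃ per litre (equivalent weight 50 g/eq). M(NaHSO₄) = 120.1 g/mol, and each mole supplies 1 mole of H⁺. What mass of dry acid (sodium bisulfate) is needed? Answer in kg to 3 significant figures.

28.8 kg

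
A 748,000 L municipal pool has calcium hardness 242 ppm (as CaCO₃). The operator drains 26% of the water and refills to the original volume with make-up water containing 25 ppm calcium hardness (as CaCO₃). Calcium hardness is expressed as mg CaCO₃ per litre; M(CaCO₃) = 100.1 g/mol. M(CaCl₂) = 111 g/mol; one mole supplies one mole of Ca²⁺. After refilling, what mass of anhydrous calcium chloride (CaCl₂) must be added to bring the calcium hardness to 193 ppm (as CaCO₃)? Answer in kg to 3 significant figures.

After draining 26% and refilling: 242 × 0.74 + 25 × 0.26 = 185.58 ppm.
Deficit to target: 193 − 185.58 = 7.42 mg/L.
As CaCO₃: 7.42 mg/L × 748,000 L = 5550 g; ÷ 100.1 = 55.45 mol Ca²⁺.
Mass: 55.45 × 111 = 6155 g.

6.15 kg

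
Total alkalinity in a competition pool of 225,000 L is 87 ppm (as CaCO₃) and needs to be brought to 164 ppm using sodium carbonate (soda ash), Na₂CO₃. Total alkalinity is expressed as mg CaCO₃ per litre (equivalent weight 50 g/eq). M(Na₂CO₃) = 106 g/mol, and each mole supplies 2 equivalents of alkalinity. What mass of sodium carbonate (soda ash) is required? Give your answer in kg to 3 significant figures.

Alkalinity to add: (164 − 87) = 77 mg/L as CaCO₃ × 225,000 L = 17,320 g as CaCO₃.
Equivalents: 17,320 g ÷ 50 g/eq = 346.5 eq.
Each mole of Na₂CO₃ supplies 2 eq, so 346.5 / 2 = 173.2 mol.
Mass: 173.2 mol × 106 g/mol = 18,360 g.

18.4 kg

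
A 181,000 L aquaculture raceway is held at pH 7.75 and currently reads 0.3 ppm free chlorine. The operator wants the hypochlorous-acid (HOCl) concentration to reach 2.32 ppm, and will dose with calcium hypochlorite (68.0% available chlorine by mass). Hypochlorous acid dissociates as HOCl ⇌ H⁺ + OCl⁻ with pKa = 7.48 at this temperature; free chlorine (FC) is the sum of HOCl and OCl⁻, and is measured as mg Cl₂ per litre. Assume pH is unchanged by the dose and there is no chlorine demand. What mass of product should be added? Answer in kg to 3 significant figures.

1.69 kg

[OCl⁻]/[HOCl] = 10^(pH − pKa) = 10^(7.75 − 7.48) = 1.862; fraction as HOCl = 1/(1 + 1.862) = 0.3494.
Free chlorine required for 2.32 ppm HOCl: 2.32 / 0.3494 = 6.64 ppm.
FC to add: 6.64 − 0.3 = 6.34 mg/L as Cl₂.
Cl₂ equivalent: 6.34 mg/L × 181,000 L = 1148 g.
Product at 68.0% available Cl: 1148 / 0.68 = 1688 g.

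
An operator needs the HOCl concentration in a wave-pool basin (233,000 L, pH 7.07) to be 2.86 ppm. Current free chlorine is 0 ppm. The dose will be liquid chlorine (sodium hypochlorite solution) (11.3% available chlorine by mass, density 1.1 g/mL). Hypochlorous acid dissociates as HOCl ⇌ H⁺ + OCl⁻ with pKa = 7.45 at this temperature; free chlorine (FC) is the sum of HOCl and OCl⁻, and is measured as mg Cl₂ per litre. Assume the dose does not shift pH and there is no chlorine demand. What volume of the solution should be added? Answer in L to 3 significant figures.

[OCl⁻]/[HOCl] = 10^(pH − pKa) = 10^(7.07 − 7.45) = 0.4169; fraction as HOCl = 1/(1 + 0.4169) = 0.7058.
Free chlorine required for 2.86 ppm HOCl: 2.86 / 0.7058 = 4.052 ppm.
FC to add: 4.052 − 0 = 4.052 mg/L as Cl₂.
Cl₂ equivalent: 4.052 mg/L × 233,000 L = 944.2 g.
Product at 11.3% available Cl: 944.2 / 0.113 = 8356 g.
Volume: 8356 g ÷ 1.1 g/mL = 7596 mL.

7.60 L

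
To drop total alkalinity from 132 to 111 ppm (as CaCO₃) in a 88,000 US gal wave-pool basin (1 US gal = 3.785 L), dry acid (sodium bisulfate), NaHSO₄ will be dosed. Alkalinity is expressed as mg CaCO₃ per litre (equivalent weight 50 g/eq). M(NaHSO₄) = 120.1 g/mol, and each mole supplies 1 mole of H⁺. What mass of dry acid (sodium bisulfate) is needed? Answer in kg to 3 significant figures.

16.8 kg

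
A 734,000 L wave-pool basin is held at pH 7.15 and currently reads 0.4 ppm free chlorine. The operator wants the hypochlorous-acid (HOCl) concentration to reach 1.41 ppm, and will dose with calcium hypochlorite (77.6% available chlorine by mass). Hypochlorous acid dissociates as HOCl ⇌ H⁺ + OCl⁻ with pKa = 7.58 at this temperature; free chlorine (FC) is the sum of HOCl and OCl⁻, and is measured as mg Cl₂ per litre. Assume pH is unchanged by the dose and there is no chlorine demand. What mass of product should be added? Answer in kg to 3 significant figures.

1.45 kg

[OCl⁻]/[HOCl] = 10^(pH − pKa) = 10^(7.15 − 7.58) = 0.3715; fraction as HOCl = 1/(1 + 0.3715) = 0.7291.
Free chlorine required for 1.41 ppm HOCl: 1.41 / 0.7291 = 1.934 ppm.
FC to add: 1.934 − 0.4 = 1.534 mg/L as Cl₂.
Cl₂ equivalent: 1.534 mg/L × 734,000 L = 1126 g.
Product at 77.6% available Cl: 1126 / 0.776 = 1451 g.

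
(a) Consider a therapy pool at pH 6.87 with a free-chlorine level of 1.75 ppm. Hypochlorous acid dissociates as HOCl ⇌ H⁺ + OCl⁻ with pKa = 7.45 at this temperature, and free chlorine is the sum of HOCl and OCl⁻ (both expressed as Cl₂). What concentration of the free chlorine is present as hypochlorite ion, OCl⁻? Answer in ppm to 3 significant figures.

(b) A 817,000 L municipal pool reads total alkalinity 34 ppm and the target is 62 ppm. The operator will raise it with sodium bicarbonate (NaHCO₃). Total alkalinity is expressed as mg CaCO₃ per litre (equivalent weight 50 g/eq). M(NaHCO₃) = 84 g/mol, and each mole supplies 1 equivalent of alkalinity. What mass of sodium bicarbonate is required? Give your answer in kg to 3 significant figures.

(a) [OCl⁻]/[HOCl] = 10^(pH − pKa) = 10^(6.87 − 7.45) = 10^-0.58 = 0.263.
(a) Fraction as HOCl = 1 / (1 + 0.263) = 0.7917.
(a) OCl⁻ = (1 − 0.7917) × 1.75 ppm = 0.3644 ppm.

(b) Alkalinity to add: (62 − 34) = 28 mg/L as CaCO₃ × 817,000 L = 22,880 g as CaCO₃.
(b) Equivalents: 22,880 g ÷ 50 g/eq = 457.5 eq.
(b) NaHCO₃ supplies 1 eq per mole → 457.5 mol.
(b) Mass: 457.5 mol × 84 g/mol = 38,430 g.

(a) 0.364 ppm; (b) 38.4 kg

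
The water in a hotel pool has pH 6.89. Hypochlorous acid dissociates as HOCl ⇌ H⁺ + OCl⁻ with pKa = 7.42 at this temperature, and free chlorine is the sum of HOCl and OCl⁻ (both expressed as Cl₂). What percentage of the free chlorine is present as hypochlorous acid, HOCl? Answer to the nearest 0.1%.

[OCl⁻]/[HOCl] = 10^(pH − pKa) = 10^(6.89 − 7.42) = 10^-0.53 = 0.2951.
Fraction as HOCl = 1 / (1 + 0.2951) = 0.7721.

77.2%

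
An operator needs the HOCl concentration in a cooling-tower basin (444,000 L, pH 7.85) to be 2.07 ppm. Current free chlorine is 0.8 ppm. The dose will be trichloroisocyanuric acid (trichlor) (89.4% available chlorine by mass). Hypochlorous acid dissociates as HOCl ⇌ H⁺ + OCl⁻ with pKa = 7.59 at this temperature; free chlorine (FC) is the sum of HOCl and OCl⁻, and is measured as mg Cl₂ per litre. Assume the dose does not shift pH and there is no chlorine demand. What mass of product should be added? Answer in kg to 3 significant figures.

2.50 kg

[OCl⁻]/[HOCl] = 10^(pH − pKa) = 10^(7.85 − 7.59) = 1.82; fraction as HOCl = 1/(1 + 1.82) = 0.3546.
Free chlorine required for 2.07 ppm HOCl: 2.07 / 0.3546 = 5.837 ppm.
FC to add: 5.837 − 0.8 = 5.037 mg/L as Cl₂.
Cl₂ equivalent: 5.037 mg/L × 444,000 L = 2236 g.
Product at 89.4% available Cl: 2236 / 0.894 = 2501 g.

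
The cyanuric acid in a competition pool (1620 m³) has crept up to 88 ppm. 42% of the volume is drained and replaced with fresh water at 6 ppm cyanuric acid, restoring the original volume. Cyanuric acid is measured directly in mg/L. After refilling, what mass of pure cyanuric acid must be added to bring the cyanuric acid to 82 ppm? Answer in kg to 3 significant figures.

Volume: 1620 m³ = 1,620,000 L.
After draining 42% and refilling: 88 × 0.58 + 6 × 0.42 = 53.56 ppm.
Deficit to target: 82 − 53.56 = 28.44 mg/L.
Mass: 28.44 mg/L × 1,620,000 L = 46,070 g cyanuric acid.

46.1 kg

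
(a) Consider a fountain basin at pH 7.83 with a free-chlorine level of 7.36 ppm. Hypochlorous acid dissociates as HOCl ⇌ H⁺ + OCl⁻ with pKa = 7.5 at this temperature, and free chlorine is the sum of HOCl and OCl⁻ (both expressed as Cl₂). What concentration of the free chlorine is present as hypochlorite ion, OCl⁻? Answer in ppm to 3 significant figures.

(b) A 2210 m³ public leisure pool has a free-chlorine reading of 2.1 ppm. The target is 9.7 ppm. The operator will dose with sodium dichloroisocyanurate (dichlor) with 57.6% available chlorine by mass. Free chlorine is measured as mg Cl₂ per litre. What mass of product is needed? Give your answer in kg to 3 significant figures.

(a) [OCl⁻]/[HOCl] = 10^(pH − pKa) = 10^(7.83 − 7.5) = 10^0.33 = 2.138.
(a) Fraction as HOCl = 1 / (1 + 2.138) = 0.3187.
(a) OCl⁻ = (1 − 0.3187) × 7.36 ppm = 5.015 ppm.

(b) Volume: 2210 m³ = 2,210,000 L.
(b) Chlorine deficit: 9.7 − 2.1 = 7.6 ppm = 7.6 mg/L as Cl₂.
(b) Cl₂ equivalent needed: 7.6 mg/L × 2,210,000 L = 16,800,000 mg = 16,800 g.
(b) Product at 57.6% available chlorine: 16,800 / 0.576 = 29,160 g.

(a) 5.01 ppm; (b) 29.2 kg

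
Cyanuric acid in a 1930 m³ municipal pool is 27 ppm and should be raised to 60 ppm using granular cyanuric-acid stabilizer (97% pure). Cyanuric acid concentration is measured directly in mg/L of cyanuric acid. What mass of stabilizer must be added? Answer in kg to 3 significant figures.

Volume: 1930 m³ = 1,930,000 L.
CYA to add: (60 − 27) = 33 mg/L × 1,930,000 L = 63,690 g cyanuric acid.
At 97% purity: 63,690 / 0.97 = 65,660 g product.

65.7 kg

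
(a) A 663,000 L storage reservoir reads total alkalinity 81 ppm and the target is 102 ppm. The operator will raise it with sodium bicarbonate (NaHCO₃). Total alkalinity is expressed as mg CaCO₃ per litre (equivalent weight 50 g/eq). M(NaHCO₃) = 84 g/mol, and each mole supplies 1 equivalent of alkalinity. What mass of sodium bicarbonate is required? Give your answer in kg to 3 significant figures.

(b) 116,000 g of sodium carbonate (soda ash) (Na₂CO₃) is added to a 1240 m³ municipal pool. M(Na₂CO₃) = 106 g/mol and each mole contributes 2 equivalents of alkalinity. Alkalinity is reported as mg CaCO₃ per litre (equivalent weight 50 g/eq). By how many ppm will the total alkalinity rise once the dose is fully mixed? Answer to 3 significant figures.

(a) Alkalinity to add: (102 − 81) = 21 mg/L as CaCO₃ × 663,000 L = 13,920 g as CaCO₃.
(a) Equivalents: 13,920 g ÷ 50 g/eq = 278.5 eq.
(a) NaHCO₃ supplies 1 eq per mole → 278.5 mol.
(a) Mass: 278.5 mol × 84 g/mol = 23,390 g.

(b) Volume: 1240 m³ = 1,240,000 L.
(b) Moles of Na₂CO₃: 116,000 g ÷ 106 g/mol = 1094 mol → 2189 eq of alkalinity.
(b) As CaCO₃: 2189 eq × 50 g/eq = 109,400 g.
(b) Rise: 109,400 g / 1,240,000 L × 1000 = 88.25 mg/L.

(a) 23.4 kg; (b) 88.3 ppm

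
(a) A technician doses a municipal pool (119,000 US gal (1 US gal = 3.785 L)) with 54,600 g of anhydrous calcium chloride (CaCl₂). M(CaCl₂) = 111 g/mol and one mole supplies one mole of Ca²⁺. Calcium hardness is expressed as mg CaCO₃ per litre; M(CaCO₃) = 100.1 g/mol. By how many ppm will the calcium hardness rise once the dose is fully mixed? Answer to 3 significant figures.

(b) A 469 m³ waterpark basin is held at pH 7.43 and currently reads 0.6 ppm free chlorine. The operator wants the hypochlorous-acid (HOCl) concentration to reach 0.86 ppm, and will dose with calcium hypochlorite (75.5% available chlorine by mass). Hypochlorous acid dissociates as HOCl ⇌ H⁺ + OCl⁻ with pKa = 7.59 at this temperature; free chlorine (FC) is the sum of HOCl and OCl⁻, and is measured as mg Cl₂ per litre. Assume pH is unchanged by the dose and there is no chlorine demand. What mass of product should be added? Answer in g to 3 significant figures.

(a) 109 ppm; (b) 531 g

(a) Volume: 119,000 US gal × 3.785 L/gal = 450,415 L.
(a) Moles of Ca²⁺: 54,600 g ÷ 111 g/mol = 491.9 mol.
(a) As CaCO₃: 491.9 mol × 100.1 g/mol = 49,240 g.
(a) Rise: 49,240 g / 450,415 L × 1000 = 109.3 mg/L.

(b) Volume: 469 m³ = 469,000 L.
(b) [OCl⁻]/[HOCl] = 10^(pH − pKa) = 10^(7.43 − 7.59) = 0.6918; fraction as HOCl = 1/(1 + 0.6918) = 0.5911.
(b) Free chlorine required for 0.86 ppm HOCl: 0.86 / 0.5911 = 1.455 ppm.
(b) FC to add: 1.455 − 0.6 = 0.855 mg/L as Cl₂.
(b) Cl₂ equivalent: 0.855 mg/L × 469,000 L = 401 g.
(b) Product at 75.5% available Cl: 401 / 0.755 = 531.1 g.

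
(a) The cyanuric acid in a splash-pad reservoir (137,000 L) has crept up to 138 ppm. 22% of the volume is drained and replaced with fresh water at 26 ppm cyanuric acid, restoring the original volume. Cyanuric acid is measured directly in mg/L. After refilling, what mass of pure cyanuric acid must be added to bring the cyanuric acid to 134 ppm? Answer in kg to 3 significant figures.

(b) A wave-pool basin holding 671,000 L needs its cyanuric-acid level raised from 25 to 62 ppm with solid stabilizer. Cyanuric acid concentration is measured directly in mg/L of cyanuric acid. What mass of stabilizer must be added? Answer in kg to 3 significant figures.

(a) 2.83 kg; (b) 24.8 kg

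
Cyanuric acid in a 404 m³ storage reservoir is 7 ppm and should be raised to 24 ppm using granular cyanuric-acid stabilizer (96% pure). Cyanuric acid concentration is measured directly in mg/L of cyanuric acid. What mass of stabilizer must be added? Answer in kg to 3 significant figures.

7.15 kg

Volume: 404 m³ = 404,000 L.
CYA to add: (24 − 7) = 17 mg/L × 404,000 L = 6868 g cyanuric acid.
At 96% purity: 6868 / 0.96 = 7154 g product.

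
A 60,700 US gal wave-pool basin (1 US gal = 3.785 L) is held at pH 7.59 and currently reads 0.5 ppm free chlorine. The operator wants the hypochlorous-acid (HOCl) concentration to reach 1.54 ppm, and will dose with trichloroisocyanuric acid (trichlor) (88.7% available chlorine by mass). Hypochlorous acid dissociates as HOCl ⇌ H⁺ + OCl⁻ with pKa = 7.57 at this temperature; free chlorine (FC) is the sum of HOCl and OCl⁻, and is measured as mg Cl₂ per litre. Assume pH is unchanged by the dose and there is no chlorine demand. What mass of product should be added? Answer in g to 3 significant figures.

Volume: 60,700 US gal × 3.785 L/gal = 229,750 L.
[OCl⁻]/[HOCl] = 10^(pH − pKa) = 10^(7.59 − 7.57) = 1.047; fraction as HOCl = 1/(1 + 1.047) = 0.4885.
Free chlorine required for 1.54 ppm HOCl: 1.54 / 0.4885 = 3.153 ppm.
FC to add: 3.153 − 0.5 = 2.653 mg/L as Cl₂.
Cl₂ equivalent: 2.653 mg/L × 229,750 L = 609.4 g.
Product at 88.7% available Cl: 609.4 / 0.887 = 687.1 g.

687 g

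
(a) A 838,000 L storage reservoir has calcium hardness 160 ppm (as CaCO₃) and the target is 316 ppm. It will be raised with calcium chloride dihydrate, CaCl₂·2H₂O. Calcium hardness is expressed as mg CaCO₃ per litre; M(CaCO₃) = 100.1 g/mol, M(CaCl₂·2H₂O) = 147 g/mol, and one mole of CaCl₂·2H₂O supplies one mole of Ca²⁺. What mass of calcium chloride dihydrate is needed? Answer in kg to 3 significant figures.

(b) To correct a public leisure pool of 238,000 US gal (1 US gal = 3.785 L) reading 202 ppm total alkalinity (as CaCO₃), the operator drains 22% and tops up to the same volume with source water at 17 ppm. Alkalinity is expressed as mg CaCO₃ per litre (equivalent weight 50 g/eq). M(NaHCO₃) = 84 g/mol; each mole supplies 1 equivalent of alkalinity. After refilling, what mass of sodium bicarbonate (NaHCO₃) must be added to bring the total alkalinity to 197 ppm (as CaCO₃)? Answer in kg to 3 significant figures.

(a) Hardness to add: (316 − 160) = 156 mg/L as CaCO₃ × 838,000 L = 130,700 g as CaCO₃.
(a) Moles of Ca²⁺ (1 mol Ca²⁺ ≡ 1 mol CaCO₃): 130,700 / 100.1 g/mol = 1306 mol.
(a) Mass of CaCl₂·2H₂O: 1306 × 147 = 192,000 g.

(b) Volume: 238,000 US gal × 3.785 L/gal = 900,830 L.
(b) After draining 22% and refilling: 202 × 0.78 + 17 × 0.22 = 161.3 ppm.
(b) Deficit to target: 197 − 161.3 = 35.7 mg/L.
(b) As CaCO₃: 35.7 mg/L × 900,830 L = 32,160 g; ÷ 50 g/eq ÷ 1 = 643.2 mol NaHCO₃.
(b) Mass: 643.2 × 84 = 54,030 g.

(a) 192 kg; (b) 54.0 kg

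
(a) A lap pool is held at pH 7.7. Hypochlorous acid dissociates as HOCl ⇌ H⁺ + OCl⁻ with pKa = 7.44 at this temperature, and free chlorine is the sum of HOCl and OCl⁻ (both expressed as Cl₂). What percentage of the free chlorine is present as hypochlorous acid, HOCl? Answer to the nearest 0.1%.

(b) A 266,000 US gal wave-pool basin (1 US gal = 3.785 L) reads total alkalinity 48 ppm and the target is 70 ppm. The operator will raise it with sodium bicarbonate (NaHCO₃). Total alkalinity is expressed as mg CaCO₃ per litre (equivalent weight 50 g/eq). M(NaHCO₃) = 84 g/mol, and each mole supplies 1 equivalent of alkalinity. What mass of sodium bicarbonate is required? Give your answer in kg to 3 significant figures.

(a) [OCl⁻]/[HOCl] = 10^(pH − pKa) = 10^(7.7 − 7.44) = 10^0.26 = 1.82.
(a) Fraction as HOCl = 1 / (1 + 1.82) = 0.3546.

(b) Volume: 266,000 US gal × 3.785 L/gal = 1,006,810 L.
(b) Alkalinity to add: (70 − 48) = 22 mg/L as CaCO₃ × 1,006,810 L = 22,150 g as CaCO₃.
(b) Equivalents: 22,150 g ÷ 50 g/eq = 443 eq.
(b) NaHCO₃ supplies 1 eq per mole → 443 mol.
(b) Mass: 443 mol × 84 g/mol = 37,210 g.

(a) 35.5%; (b) 37.2 kg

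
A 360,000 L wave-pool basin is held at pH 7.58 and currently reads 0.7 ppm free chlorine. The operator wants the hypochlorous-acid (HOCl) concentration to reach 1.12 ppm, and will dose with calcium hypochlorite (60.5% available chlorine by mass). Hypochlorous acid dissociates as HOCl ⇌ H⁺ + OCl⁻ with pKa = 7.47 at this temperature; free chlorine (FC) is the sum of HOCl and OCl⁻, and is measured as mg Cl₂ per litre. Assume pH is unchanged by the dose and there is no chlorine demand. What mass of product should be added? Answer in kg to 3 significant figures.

[OCl⁻]/[HOCl] = 10^(pH − pKa) = 10^(7.58 − 7.47) = 1.288; fraction as HOCl = 1/(1 + 1.288) = 0.437.
Free chlorine required for 1.12 ppm HOCl: 1.12 / 0.437 = 2.563 ppm.
FC to add: 2.563 − 0.7 = 1.863 mg/L as Cl₂.
Cl₂ equivalent: 1.863 mg/L × 360,000 L = 670.6 g.
Product at 60.5% available Cl: 670.6 / 0.605 = 1108 g.

1.11 kg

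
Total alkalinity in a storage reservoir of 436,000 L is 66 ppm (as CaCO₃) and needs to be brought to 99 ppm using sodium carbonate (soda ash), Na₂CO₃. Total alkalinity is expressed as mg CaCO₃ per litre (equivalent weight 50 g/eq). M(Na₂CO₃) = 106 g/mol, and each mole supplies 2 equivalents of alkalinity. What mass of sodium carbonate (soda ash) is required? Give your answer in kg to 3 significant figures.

Alkalinity to add: (99 − 66) = 33 mg/L as CaCO₃ × 436,000 L = 14,390 g as CaCO₃.
Equivalents: 14,390 g ÷ 50 g/eq = 287.8 eq.
Each mole of Na₂CO₃ supplies 2 eq, so 287.8 / 2 = 143.9 mol.
Mass: 143.9 mol × 106 g/mol = 15,250 g.

15.3 kg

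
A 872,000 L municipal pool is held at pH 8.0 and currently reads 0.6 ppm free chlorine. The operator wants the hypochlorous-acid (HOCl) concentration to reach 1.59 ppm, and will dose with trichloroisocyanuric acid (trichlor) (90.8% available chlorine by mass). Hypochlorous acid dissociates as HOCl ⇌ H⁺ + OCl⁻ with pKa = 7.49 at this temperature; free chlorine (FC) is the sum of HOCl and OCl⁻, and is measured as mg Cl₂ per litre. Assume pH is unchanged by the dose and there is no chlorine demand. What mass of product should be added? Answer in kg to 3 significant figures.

[OCl⁻]/[HOCl] = 10^(pH − pKa) = 10^(8.0 − 7.49) = 3.236; fraction as HOCl = 1/(1 + 3.236) = 0.2361.
Free chlorine required for 1.59 ppm HOCl: 1.59 / 0.2361 = 6.735 ppm.
FC to add: 6.735 − 0.6 = 6.135 mg/L as Cl₂.
Cl₂ equivalent: 6.135 mg/L × 872,000 L = 5350 g.
Product at 90.8% available Cl: 5350 / 0.908 = 5892 g.

5.89 kg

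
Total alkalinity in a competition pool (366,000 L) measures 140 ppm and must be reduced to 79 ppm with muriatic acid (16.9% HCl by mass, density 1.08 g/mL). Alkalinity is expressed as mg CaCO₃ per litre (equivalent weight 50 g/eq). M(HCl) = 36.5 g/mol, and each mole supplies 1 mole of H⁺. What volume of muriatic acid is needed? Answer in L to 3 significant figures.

Alkalinity to neutralize: (140 − 79) = 61 mg/L as CaCO₃ × 366,000 L = 22,330 g as CaCO₃.
Equivalents of H⁺ required: 22,330 ÷ 50 g/eq = 446.5 eq = 446.5 mol HCl.
Mass of HCl: 446.5 × 36.5 = 16,300 g.
Mass of 16.9% solution: 16,300 / 0.169 = 96,440 g.
Volume: 96,440 g ÷ 1.08 g/mL = 89,290 mL.

89.3 L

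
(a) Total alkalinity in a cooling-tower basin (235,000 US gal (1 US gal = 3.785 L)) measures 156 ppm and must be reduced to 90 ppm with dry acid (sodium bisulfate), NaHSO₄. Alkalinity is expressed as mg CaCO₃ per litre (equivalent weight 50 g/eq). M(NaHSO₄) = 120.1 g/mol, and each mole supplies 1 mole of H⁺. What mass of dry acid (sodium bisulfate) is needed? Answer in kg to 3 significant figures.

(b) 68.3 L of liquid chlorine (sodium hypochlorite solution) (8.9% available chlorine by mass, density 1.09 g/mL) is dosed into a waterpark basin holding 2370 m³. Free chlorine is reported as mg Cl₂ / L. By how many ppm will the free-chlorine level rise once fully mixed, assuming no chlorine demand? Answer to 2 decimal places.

(a) Volume: 235,000 US gal × 3.785 L/gal = 889,475 L.
(a) Alkalinity to neutralize: (156 − 90) = 66 mg/L as CaCO₃ × 889,475 L = 58,710 g as CaCO₃.
(a) Equivalents of H⁺ required: 58,710 ÷ 50 g/eq = 1174 eq = 1174 mol NaHSO₄.
(a) Mass of NaHSO₄: 1174 × 120.1 = 141,000 g.

(b) Volume: 2370 m³ = 2,370,000 L.
(b) Mass of solution: 68.3 L × 1000 mL/L × 1.09 g/mL = 74,450 g.
(b) Available chlorine delivered: 74,450 g × 0.089 = 6626 g as Cl₂.
(b) Concentration rise: 6626 g / 2,370,000 L = 2.796 mg/L = 2.80 ppm.

(a) 141 kg; (b) 2.80 ppm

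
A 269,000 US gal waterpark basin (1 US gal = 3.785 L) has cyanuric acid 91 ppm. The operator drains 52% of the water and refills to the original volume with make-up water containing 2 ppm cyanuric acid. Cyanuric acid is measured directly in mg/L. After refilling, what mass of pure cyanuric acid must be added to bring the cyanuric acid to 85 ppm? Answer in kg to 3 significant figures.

Volume: 269,000 US gal × 3.785 L/gal = 1,018,165 L.
After draining 52% and refilling: 91 × 0.48 + 2 × 0.52 = 44.72 ppm.
Deficit to target: 85 − 44.72 = 40.28 mg/L.
Mass: 40.28 mg/L × 1,018,165 L = 41,010 g cyanuric acid.

41.0 kg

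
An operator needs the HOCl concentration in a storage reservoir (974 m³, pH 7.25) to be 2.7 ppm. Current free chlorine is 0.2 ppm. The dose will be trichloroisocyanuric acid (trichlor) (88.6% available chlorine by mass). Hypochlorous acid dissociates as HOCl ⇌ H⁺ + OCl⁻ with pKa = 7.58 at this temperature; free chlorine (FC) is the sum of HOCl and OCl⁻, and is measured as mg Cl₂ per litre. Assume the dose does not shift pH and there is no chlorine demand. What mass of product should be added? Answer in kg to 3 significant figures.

4.14 kg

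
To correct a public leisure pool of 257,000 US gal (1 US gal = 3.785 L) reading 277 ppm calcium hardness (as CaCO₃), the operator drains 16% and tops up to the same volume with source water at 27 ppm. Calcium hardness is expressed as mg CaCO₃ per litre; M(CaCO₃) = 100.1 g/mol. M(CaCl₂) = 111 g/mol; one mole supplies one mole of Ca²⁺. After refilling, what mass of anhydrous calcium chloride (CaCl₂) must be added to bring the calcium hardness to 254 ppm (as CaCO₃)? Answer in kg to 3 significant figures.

Volume: 257,000 US gal × 3.785 L/gal = 972,745 L.
After draining 16% and refilling: 277 × 0.84 + 27 × 0.16 = 237 ppm.
Deficit to target: 254 − 237 = 17 mg/L.
As CaCO₃: 17 mg/L × 972,745 L = 16,540 g; ÷ 100.1 = 165.2 mol Ca²⁺.
Mass: 165.2 × 111 = 18,340 g.

18.3 kg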